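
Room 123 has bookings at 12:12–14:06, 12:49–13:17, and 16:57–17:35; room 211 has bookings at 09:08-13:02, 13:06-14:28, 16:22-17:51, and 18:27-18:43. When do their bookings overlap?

12:12–13:02, 13:06–14:06, 16:57–17:35

A, merged: 12:12–14:06, 16:57–17:35.
12:12–14:06 meets the second set on 12:12–13:02, 13:06–14:06.
16:57–17:35 meets the second set on 16:57–17:35.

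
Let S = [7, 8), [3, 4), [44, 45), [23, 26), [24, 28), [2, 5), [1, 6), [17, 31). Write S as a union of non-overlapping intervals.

Sort by start: [1, 6), [2, 5), [3, 4), [7, 8), [17, 31), [23, 26), [24, 28), [44, 45).
[2, 5) overlaps/touches [1, 6) → extend to [1, 6).
[3, 4) overlaps/touches [1, 6) → extend to [1, 6).
[7, 8) is disjoint → start new block.
[17, 31) is disjoint → start new block.
[23, 26) overlaps/touches [17, 31) → extend to [17, 31).
[24, 28) overlaps/touches [17, 31) → extend to [17, 31).
[44, 45) is disjoint → start new block.

[1, 6) ∪ [7, 8) ∪ [17, 31) ∪ [44, 45)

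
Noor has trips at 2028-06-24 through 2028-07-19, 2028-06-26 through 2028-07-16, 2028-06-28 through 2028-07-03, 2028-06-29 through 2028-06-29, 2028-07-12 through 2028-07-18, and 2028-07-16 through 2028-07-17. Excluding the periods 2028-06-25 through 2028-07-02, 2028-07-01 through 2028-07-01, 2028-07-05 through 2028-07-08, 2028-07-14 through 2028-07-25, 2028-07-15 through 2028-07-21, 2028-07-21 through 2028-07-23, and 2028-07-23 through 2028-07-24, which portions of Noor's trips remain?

2028-06-24 through 2028-06-24, 2028-07-03 through 2028-07-04, 2028-07-09 through 2028-07-13

First set merges to 2028-06-24 through 2028-07-19.
Second set merges to 2028-06-25 through 2028-07-02, 2028-07-05 through 2028-07-08, 2028-07-14 through 2028-07-25.
2028-06-24 through 2028-07-19 \ B = 2028-06-24 through 2028-06-24, 2028-07-03 through 2028-07-04, 2028-07-09 through 2028-07-13.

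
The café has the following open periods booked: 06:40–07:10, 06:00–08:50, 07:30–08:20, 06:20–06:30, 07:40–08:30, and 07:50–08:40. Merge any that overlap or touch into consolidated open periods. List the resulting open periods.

Sort by start: 06:00–08:50, 06:20–06:30, 06:40–07:10, 07:30–08:20, 07:40–08:30, 07:50–08:40.
06:20–06:30 overlaps/touches 06:00–08:50 → extend to 06:00–08:50.
06:40–07:10 overlaps/touches 06:00–08:50 → extend to 06:00–08:50.
07:30–08:20 overlaps/touches 06:00–08:50 → extend to 06:00–08:50.
07:40–08:30 overlaps/touches 06:00–08:50 → extend to 06:00–08:50.
07:50–08:40 overlaps/touches 06:00–08:50 → extend to 06:00–08:50.

06:00–08:50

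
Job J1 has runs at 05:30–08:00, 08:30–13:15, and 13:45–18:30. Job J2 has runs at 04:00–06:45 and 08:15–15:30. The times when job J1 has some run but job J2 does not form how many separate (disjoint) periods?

2

A \ B = 06:45–08:00, 15:30–18:30.
That is 2 disjoint pieces.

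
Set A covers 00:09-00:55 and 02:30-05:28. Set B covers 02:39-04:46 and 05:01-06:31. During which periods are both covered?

00:09-00:55: no overlap with the second set.
02:30-05:28 meets the second set on 02:39-04:46, 05:01-05:28.

02:39-04:46, 05:01-05:28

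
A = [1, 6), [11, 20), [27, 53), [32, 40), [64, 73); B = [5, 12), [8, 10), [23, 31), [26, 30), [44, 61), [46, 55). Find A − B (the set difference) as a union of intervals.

[1, 5) ∪ [12, 20) ∪ [31, 44) ∪ [64, 73)

First set merges to [1, 6), [11, 20), [27, 53), [64, 73).
Second set merges to [5, 12), [23, 31), [44, 61).
[1, 6) \ B = [1, 5).
[11, 20) \ B = [12, 20).
[27, 53) \ B = [31, 44).
[64, 73): nothing removed.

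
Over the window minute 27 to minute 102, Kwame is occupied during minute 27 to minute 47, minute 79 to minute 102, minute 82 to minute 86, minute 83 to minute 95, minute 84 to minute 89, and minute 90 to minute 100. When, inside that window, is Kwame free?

After merging, the occupied span is minute 27 to minute 47, minute 79 to minute 102.
Complement within minute 27 to minute 102: minute 47 to minute 79.

minute 47 to minute 79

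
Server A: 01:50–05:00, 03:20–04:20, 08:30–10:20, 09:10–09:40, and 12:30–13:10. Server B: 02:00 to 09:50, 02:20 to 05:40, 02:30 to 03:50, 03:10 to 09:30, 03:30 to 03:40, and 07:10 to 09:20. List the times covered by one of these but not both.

01:50-02:00, 05:00-08:30, 09:50-10:20, 12:30-13:10

A, merged: 01:50-05:00, 08:30-10:20, 12:30-13:10.
B, merged: 02:00-09:50.
A but not B: 01:50-02:00, 09:50-10:20, 12:30-13:10.
B but not A: 05:00-08:30.
Combining gives A △ B.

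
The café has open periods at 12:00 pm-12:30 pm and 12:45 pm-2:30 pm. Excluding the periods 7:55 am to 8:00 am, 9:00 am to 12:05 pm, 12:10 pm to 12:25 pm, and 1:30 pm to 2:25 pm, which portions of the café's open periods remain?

12:05 pm–12:10 pm, 12:25 pm–12:30 pm, 12:45 pm–1:30 pm, 2:25 pm–2:30 pm

12:00 pm–12:30 pm \ B = 12:05 pm–12:10 pm, 12:25 pm–12:30 pm.
12:45 pm–2:30 pm \ B = 12:45 pm–1:30 pm, 2:25 pm–2:30 pm.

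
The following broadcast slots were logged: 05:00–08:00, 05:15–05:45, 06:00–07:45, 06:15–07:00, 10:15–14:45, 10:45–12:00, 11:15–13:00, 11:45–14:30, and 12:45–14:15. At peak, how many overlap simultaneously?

4

At 11:45, 4 of the intervals are simultaneously active.
No point has more.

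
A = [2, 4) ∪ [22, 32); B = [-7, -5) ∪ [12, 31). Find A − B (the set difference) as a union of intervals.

[2, 4): no B overlap → unchanged.
[22, 32) minus B → [31, 32).

[2, 4) ∪ [31, 32)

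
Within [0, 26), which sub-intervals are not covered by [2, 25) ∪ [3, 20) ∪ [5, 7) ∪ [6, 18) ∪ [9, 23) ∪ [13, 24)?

Covered (merged): [2, 25).
Uncovered inside [0, 26): [0, 2), [25, 26).

[0, 2) ∪ [25, 26)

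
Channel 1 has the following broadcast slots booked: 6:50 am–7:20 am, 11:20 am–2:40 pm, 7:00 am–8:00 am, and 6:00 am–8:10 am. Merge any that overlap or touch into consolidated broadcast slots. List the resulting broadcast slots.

Sort by start: 6:00 am-8:10 am, 6:50 am-7:20 am, 7:00 am-8:00 am, 11:20 am-2:40 pm.
6:50 am-7:20 am overlaps/touches 6:00 am-8:10 am → extend to 6:00 am-8:10 am.
7:00 am-8:00 am overlaps/touches 6:00 am-8:10 am → extend to 6:00 am-8:10 am.
11:20 am-2:40 pm is disjoint → start new block.

6:00 am-8:10 am, 11:20 am-2:40 pm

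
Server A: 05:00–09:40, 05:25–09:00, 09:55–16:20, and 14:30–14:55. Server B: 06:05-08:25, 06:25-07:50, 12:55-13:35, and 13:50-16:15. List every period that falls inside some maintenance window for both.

First set merges to 05:00-09:40, 09:55-16:20.
Second set merges to 06:05-08:25, 12:55-13:35, 13:50-16:15.
05:00-09:40 ∩ B → 06:05-08:25.
09:55-16:20 ∩ B → 12:55-13:35, 13:50-16:15.

06:05-08:25, 12:55-13:35, 13:50-16:15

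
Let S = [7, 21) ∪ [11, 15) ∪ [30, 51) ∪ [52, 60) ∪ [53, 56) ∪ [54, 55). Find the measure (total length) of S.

43

Merged: [7, 21), [30, 51), [52, 60).
Lengths: 14 + 21 + 8 = 43.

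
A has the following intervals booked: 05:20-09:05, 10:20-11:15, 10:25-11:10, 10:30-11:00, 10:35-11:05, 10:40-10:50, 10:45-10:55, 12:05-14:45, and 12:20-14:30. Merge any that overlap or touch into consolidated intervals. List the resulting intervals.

10:20-11:15 is disjoint → start new block.
10:25-11:10 overlaps/touches 10:20-11:15 → extend to 10:20-11:15.
10:30-11:00 overlaps/touches 10:20-11:15 → extend to 10:20-11:15.
10:35-11:05 overlaps/touches 10:20-11:15 → extend to 10:20-11:15.
10:40-10:50 overlaps/touches 10:20-11:15 → extend to 10:20-11:15.
10:45-10:55 overlaps/touches 10:20-11:15 → extend to 10:20-11:15.
12:05-14:45 is disjoint → start new block.
12:20-14:30 overlaps/touches 12:05-14:45 → extend to 12:05-14:45.

05:20-09:05, 10:20-11:15, 12:05-14:45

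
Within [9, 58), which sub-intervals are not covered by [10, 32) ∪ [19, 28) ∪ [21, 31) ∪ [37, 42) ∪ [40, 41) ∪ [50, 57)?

[9, 10) ∪ [32, 37) ∪ [42, 50) ∪ [57, 58)

Covered (merged): [10, 32), [37, 42), [50, 57).
Gaps within [9, 58): [9, 10), [32, 37), [42, 50), [57, 58).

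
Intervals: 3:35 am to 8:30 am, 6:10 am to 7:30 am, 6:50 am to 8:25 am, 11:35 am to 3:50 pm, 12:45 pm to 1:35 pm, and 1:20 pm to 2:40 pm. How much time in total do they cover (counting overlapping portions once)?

9 h 10 min

Merged: 3:35 am–8:30 am, 11:35 am–3:50 pm.
Lengths: 4 h 55 min + 4 h 15 min = 9 h 10 min.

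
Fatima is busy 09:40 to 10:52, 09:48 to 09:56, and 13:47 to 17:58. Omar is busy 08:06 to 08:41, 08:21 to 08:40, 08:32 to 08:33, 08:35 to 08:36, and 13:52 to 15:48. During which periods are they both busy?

13:52–15:48

First set merges to 09:40–10:52, 13:47–17:58.
Second set merges to 08:06–08:41, 13:52–15:48.
09:40–10:52 falls entirely outside B.
13:47–17:58 overlaps B on 13:52–15:48.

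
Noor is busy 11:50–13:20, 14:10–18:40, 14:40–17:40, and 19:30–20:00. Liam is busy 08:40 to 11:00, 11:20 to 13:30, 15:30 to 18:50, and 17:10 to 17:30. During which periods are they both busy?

11:50–13:20, 15:30–18:40

First set merges to 11:50–13:20, 14:10–18:40, 19:30–20:00.
Second set merges to 08:40–11:00, 11:20–13:30, 15:30–18:50.
11:50–13:20 meets the second set on 11:50–13:20.
14:10–18:40 meets the second set on 15:30–18:40.
19:30–20:00: no overlap with the second set.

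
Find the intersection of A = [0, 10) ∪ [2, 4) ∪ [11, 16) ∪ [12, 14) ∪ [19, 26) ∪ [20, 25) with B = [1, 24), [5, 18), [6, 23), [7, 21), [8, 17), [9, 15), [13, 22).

First set merges to [0, 10), [11, 16), [19, 26).
Second set merges to [1, 24).
[0, 10) meets the second set on [1, 10).
[11, 16) meets the second set on [11, 16).
[19, 26) meets the second set on [19, 24).

[1, 10) ∪ [11, 16) ∪ [19, 24)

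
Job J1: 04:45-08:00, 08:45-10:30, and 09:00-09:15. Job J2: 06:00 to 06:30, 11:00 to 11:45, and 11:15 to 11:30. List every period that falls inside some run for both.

First set merges to 04:45-08:00, 08:45-10:30.
Second set merges to 06:00-06:30, 11:00-11:45.
04:45-08:00 meets the second set on 06:00-06:30.
08:45-10:30: no overlap with the second set.

06:00-06:30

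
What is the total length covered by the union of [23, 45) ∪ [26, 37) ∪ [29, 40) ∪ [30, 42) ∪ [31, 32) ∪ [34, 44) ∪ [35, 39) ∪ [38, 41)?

Merged: [23, 45).
Length: 22.

22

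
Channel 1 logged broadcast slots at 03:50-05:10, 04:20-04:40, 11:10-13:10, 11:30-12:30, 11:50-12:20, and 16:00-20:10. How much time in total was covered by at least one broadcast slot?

7 h 30 min

Merged: 03:50–05:10, 11:10–13:10, 16:00–20:10.
Lengths: 1 h 20 min + 2 h + 4 h 10 min = 7 h 30 min.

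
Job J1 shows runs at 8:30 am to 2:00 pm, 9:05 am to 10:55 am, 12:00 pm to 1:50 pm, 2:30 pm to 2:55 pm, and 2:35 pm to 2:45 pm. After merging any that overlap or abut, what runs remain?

8:30 am-2:00 pm, 2:30 pm-2:55 pm

9:05 am-10:55 am overlaps/touches 8:30 am-2:00 pm → extend to 8:30 am-2:00 pm.
12:00 pm-1:50 pm overlaps/touches 8:30 am-2:00 pm → extend to 8:30 am-2:00 pm.
2:30 pm-2:55 pm is disjoint → start new block.
2:35 pm-2:45 pm overlaps/touches 2:30 pm-2:55 pm → extend to 2:30 pm-2:55 pm.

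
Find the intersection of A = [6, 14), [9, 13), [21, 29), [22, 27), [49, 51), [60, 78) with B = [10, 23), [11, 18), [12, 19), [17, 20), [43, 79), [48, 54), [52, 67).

Merge the first list: [6, 14), [21, 29), [49, 51), [60, 78).
Merge the second list: [10, 23), [43, 79).
[6, 14) meets the second set on [10, 14).
[21, 29) meets the second set on [21, 23).
[49, 51) meets the second set on [49, 51).
[60, 78) meets the second set on [60, 78).

[10, 14) ∪ [21, 23) ∪ [49, 51) ∪ [60, 78)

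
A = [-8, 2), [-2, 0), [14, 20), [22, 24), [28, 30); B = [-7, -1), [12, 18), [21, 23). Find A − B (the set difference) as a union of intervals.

Merge the first list: [-8, 2), [14, 20), [22, 24), [28, 30).
[-8, 2) with B removed leaves [-8, -7), [-1, 2).
[14, 20) with B removed leaves [18, 20).
[22, 24) with B removed leaves [23, 24).
[28, 30) is untouched.

[-8, -7) ∪ [-1, 2) ∪ [18, 20) ∪ [23, 24) ∪ [28, 30)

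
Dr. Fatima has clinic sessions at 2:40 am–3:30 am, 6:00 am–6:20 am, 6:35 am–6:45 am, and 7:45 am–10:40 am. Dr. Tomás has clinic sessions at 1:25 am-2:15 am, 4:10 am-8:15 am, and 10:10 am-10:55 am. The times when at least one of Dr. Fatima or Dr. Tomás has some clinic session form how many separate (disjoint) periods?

A ∪ B = 1:25 am–2:15 am, 2:40 am–3:30 am, 4:10 am–10:55 am.
That is 3 disjoint pieces.

3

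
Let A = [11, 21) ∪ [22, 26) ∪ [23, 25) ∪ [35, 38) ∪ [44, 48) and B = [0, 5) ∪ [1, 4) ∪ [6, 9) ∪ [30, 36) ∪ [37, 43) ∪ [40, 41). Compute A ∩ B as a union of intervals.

Merge the first list: [11, 21), [22, 26), [35, 38), [44, 48).
Merge the second list: [0, 5), [6, 9), [30, 36), [37, 43).
[11, 21) falls entirely outside B.
[22, 26) falls entirely outside B.
[35, 38) overlaps B on [35, 36), [37, 38).
[44, 48) falls entirely outside B.

[35, 36) ∪ [37, 38)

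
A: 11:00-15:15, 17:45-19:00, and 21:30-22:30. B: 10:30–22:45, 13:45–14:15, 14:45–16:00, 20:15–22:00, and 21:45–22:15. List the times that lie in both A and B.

11:00–15:15, 17:45–19:00, 21:30–22:30

Merge the second list: 10:30–22:45.
11:00–15:15 meets the second set on 11:00–15:15.
17:45–19:00 meets the second set on 17:45–19:00.
21:30–22:30 meets the second set on 21:30–22:30.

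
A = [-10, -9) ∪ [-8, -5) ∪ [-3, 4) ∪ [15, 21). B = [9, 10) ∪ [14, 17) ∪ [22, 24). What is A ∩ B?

[-10, -9) falls entirely outside B.
[-8, -5) falls entirely outside B.
[-3, 4) falls entirely outside B.
[15, 21) overlaps B on [15, 17).

[15, 17)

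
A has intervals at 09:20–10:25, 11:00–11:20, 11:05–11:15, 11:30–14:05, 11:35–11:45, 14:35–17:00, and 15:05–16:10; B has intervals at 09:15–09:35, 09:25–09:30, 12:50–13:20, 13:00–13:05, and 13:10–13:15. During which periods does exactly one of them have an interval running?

09:15-09:20, 09:35-10:25, 11:00-11:20, 11:30-12:50, 13:20-14:05, 14:35-17:00

First set merges to 09:20-10:25, 11:00-11:20, 11:30-14:05, 14:35-17:00.
Second set merges to 09:15-09:35, 12:50-13:20.
A \ B = 09:35-10:25, 11:00-11:20, 11:30-12:50, 13:20-14:05, 14:35-17:00.
B \ A = 09:15-09:20.
Union of the two gives the symmetric difference.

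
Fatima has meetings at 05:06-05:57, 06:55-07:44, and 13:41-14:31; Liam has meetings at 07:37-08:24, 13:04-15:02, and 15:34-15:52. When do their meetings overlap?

05:06–05:57 falls entirely outside B.
06:55–07:44 overlaps B on 07:37–07:44.
13:41–14:31 overlaps B on 13:41–14:31.

07:37–07:44, 13:41–14:31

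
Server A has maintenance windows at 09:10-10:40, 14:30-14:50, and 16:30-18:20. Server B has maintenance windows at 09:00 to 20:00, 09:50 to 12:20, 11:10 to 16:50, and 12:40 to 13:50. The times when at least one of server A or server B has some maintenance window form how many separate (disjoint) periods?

B, merged: 09:00-20:00.
A ∪ B = 09:00-20:00.
That is 1 disjoint piece.

1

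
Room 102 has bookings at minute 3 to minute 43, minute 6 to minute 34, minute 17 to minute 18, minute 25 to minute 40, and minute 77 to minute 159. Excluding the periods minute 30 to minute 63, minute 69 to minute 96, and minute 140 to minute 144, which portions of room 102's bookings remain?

minute 3 to minute 30, minute 96 to minute 140, minute 144 to minute 159

A, merged: minute 3 to minute 43, minute 77 to minute 159.
minute 3 to minute 43 \ B = minute 3 to minute 30.
minute 77 to minute 159 \ B = minute 96 to minute 140, minute 144 to minute 159.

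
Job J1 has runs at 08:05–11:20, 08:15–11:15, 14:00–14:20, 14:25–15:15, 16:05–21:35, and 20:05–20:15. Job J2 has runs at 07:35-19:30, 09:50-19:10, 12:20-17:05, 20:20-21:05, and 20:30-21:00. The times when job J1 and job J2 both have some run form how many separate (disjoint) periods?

First set merges to 08:05-11:20, 14:00-14:20, 14:25-15:15, 16:05-21:35.
Second set merges to 07:35-19:30, 20:20-21:05.
A ∩ B = 08:05-11:20, 14:00-14:20, 14:25-15:15, 16:05-19:30, 20:20-21:05.
That is 5 disjoint pieces.

5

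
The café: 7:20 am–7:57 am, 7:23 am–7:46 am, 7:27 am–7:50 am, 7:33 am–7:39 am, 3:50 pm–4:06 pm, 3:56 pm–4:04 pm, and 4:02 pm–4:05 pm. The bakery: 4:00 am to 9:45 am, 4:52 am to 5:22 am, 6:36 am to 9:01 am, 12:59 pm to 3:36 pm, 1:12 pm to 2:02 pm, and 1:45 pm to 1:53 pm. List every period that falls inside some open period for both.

Merge the first list: 7:20 am–7:57 am, 3:50 pm–4:06 pm.
Merge the second list: 4:00 am–9:45 am, 12:59 pm–3:36 pm.
7:20 am–7:57 am ∩ B → 7:20 am–7:57 am.
3:50 pm–4:06 pm meets no B interval.

7:20 am–7:57 am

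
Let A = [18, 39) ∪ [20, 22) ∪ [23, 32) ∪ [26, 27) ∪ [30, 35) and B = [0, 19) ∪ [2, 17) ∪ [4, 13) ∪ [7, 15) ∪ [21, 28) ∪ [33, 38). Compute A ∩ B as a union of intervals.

Merge the first list: [18, 39).
Merge the second list: [0, 19), [21, 28), [33, 38).
[18, 39) ∩ B → [18, 19), [21, 28), [33, 38).

[18, 19) ∪ [21, 28) ∪ [33, 38)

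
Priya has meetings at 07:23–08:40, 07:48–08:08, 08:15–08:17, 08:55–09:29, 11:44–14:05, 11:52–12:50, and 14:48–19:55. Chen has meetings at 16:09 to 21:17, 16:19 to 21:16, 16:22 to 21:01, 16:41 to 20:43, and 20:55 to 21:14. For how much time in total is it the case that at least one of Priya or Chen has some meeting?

First set merges to 07:23–08:40, 08:55–09:29, 11:44–14:05, 14:48–19:55.
Second set merges to 16:09–21:17.
A ∪ B = 07:23–08:40, 08:55–09:29, 11:44–14:05, 14:48–21:17.
Total: 1 h 17 min + 34 min + 2 h 21 min + 6 h 29 min = 10 h 41 min.

10 h 41 min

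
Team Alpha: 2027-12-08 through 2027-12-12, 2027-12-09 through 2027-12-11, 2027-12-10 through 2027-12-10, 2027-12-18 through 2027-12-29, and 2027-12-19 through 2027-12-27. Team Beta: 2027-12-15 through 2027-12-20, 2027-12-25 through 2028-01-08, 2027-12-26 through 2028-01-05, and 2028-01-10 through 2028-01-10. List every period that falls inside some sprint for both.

2027-12-18 through 2027-12-20, 2027-12-25 through 2027-12-29

A, merged: 2027-12-08 through 2027-12-12, 2027-12-18 through 2027-12-29.
B, merged: 2027-12-15 through 2027-12-20, 2027-12-25 through 2028-01-08, 2028-01-10 through 2028-01-10.
2027-12-08 through 2027-12-12 meets no B interval.
2027-12-18 through 2027-12-29 ∩ B → 2027-12-18 through 2027-12-20, 2027-12-25 through 2027-12-29.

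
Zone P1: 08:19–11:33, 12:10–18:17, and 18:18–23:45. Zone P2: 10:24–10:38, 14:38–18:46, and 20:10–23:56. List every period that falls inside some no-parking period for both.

10:24–10:38, 14:38–18:17, 18:18–18:46, 20:10–23:45

08:19–11:33 ∩ B → 10:24–10:38.
12:10–18:17 ∩ B → 14:38–18:17.
18:18–23:45 ∩ B → 18:18–18:46, 20:10–23:45.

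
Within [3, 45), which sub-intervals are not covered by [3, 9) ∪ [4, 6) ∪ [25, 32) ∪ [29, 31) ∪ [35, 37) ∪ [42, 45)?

[9, 25) ∪ [32, 35) ∪ [37, 42)

Covered (merged): [3, 9), [25, 32), [35, 37), [42, 45).
Complement within [3, 45): [9, 25), [32, 35), [37, 42).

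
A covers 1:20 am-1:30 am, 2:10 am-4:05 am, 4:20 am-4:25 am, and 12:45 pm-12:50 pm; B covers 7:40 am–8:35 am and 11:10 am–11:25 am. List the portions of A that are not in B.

1:20 am–1:30 am: nothing removed.
2:10 am–4:05 am: nothing removed.
4:20 am–4:25 am: nothing removed.
12:45 pm–12:50 pm: nothing removed.

1:20 am–1:30 am, 2:10 am–4:05 am, 4:20 am–4:25 am, 12:45 pm–12:50 pm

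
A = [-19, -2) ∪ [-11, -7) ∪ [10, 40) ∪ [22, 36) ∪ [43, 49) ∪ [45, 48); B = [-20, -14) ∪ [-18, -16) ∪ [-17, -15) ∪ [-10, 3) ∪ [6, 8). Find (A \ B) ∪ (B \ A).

First set merges to [-19, -2), [10, 40), [43, 49).
Second set merges to [-20, -14), [-10, 3), [6, 8).
Only in the first: [-14, -10), [10, 40), [43, 49).
Only in the second: [-20, -19), [-2, 3), [6, 8).
Together these are the periods covered by exactly one.

[-20, -19) ∪ [-14, -10) ∪ [-2, 3) ∪ [6, 8) ∪ [10, 40) ∪ [43, 49)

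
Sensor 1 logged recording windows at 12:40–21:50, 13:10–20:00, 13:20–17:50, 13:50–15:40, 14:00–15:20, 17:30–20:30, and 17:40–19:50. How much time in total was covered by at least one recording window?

Merged: 12:40–21:50.
Length: 9 h 10 min.

9 h 10 min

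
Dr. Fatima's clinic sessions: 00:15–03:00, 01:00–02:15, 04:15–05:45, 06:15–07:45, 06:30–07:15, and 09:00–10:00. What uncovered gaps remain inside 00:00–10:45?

00:00-00:15, 03:00-04:15, 05:45-06:15, 07:45-09:00, 10:00-10:45

After merging, the occupied span is 00:15-03:00, 04:15-05:45, 06:15-07:45, 09:00-10:00.
Gaps within 00:00-10:45: 00:00-00:15, 03:00-04:15, 05:45-06:15, 07:45-09:00, 10:00-10:45.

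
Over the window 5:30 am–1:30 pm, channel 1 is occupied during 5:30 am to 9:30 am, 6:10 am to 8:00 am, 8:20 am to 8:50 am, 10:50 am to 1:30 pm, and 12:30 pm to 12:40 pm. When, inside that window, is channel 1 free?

Covered (merged): 5:30 am-9:30 am, 10:50 am-1:30 pm.
Gaps within 5:30 am-1:30 pm: 9:30 am-10:50 am.

9:30 am-10:50 am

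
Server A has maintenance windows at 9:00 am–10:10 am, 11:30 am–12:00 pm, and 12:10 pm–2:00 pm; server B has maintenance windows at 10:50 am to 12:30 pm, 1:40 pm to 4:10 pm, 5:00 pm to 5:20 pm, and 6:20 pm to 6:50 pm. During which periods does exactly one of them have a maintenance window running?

A \ B = 9:00 am–10:10 am, 12:30 pm–1:40 pm.
B \ A = 10:50 am–11:30 am, 12:00 pm–12:10 pm, 2:00 pm–4:10 pm, 5:00 pm–5:20 pm, 6:20 pm–6:50 pm.
Union of the two gives the symmetric difference.

9:00 am–10:10 am, 10:50 am–11:30 am, 12:00 pm–12:10 pm, 12:30 pm–1:40 pm, 2:00 pm–4:10 pm, 5:00 pm–5:20 pm, 6:20 pm–6:50 pm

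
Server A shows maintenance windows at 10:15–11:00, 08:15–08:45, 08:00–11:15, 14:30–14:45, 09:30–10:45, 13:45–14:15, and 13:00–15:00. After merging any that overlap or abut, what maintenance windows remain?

08:00–11:15, 13:00–15:00

Sort by start: 08:00–11:15, 08:15–08:45, 09:30–10:45, 10:15–11:00, 13:00–15:00, 13:45–14:15, 14:30–14:45.
08:15–08:45 overlaps/touches 08:00–11:15 → extend to 08:00–11:15.
09:30–10:45 overlaps/touches 08:00–11:15 → extend to 08:00–11:15.
10:15–11:00 overlaps/touches 08:00–11:15 → extend to 08:00–11:15.
13:00–15:00 is disjoint → start new block.
13:45–14:15 overlaps/touches 13:00–15:00 → extend to 13:00–15:00.
14:30–14:45 overlaps/touches 13:00–15:00 → extend to 13:00–15:00.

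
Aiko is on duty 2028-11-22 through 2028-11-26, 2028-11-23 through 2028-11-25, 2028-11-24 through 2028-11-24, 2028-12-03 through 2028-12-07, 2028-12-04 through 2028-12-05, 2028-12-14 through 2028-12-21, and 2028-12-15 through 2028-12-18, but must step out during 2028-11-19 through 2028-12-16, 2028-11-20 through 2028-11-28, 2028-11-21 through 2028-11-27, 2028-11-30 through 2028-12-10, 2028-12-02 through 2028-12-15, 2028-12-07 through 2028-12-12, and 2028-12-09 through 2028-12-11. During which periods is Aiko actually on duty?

2028-12-17 through 2028-12-21

Merge the first list: 2028-11-22 through 2028-11-26, 2028-12-03 through 2028-12-07, 2028-12-14 through 2028-12-21.
Merge the second list: 2028-11-19 through 2028-12-16.
2028-11-22 through 2028-11-26: fully covered by B → removed.
2028-12-03 through 2028-12-07: fully covered by B → removed.
2028-12-14 through 2028-12-21 minus B → 2028-12-17 through 2028-12-21.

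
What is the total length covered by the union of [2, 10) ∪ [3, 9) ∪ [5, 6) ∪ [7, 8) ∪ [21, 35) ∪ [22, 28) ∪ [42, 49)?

Merged: [2, 10), [21, 35), [42, 49).
Lengths: 8 + 14 + 7 = 29.

29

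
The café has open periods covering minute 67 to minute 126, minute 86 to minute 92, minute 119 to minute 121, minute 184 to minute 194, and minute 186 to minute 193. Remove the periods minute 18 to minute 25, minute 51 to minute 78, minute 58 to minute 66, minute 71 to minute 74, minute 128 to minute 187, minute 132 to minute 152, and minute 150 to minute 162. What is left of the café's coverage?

minute 78 to minute 126, minute 187 to minute 194

Merge the first list: minute 67 to minute 126, minute 184 to minute 194.
Merge the second list: minute 18 to minute 25, minute 51 to minute 78, minute 128 to minute 187.
minute 67 to minute 126 \ B = minute 78 to minute 126.
minute 184 to minute 194 \ B = minute 187 to minute 194.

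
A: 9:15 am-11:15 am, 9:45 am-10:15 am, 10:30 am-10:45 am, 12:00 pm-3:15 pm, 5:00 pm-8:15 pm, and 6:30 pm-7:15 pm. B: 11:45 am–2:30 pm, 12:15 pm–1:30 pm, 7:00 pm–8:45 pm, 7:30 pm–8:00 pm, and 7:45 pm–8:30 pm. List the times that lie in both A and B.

12:00 pm–2:30 pm, 7:00 pm–8:15 pm

First set merges to 9:15 am–11:15 am, 12:00 pm–3:15 pm, 5:00 pm–8:15 pm.
Second set merges to 11:45 am–2:30 pm, 7:00 pm–8:45 pm.
9:15 am–11:15 am falls entirely outside B.
12:00 pm–3:15 pm overlaps B on 12:00 pm–2:30 pm.
5:00 pm–8:15 pm overlaps B on 7:00 pm–8:15 pm.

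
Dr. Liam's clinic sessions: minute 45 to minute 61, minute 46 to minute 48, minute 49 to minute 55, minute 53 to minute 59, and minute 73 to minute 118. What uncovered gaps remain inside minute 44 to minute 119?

Covered (merged): minute 45 to minute 61, minute 73 to minute 118.
Uncovered inside minute 44 to minute 119: minute 44 to minute 45, minute 61 to minute 73, minute 118 to minute 119.

minute 44 to minute 45, minute 61 to minute 73, minute 118 to minute 119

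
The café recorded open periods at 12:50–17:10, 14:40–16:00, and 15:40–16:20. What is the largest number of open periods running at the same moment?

Walk the sorted start/end points keeping a running depth.
The depth first hits 3 at 15:40.

3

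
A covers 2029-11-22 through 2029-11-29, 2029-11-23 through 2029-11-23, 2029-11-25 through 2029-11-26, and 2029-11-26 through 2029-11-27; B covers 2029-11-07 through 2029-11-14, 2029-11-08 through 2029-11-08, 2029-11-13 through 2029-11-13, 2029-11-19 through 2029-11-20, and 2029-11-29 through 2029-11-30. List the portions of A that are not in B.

2029-11-22 through 2029-11-28

Merge the first list: 2029-11-22 through 2029-11-29.
Merge the second list: 2029-11-07 through 2029-11-14, 2029-11-19 through 2029-11-20, 2029-11-29 through 2029-11-30.
2029-11-22 through 2029-11-29 minus B → 2029-11-22 through 2029-11-28.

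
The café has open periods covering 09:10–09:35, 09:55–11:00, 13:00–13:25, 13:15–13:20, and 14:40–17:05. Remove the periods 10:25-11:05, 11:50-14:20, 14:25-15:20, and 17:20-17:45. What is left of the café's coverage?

09:10–09:35, 09:55–10:25, 15:20–17:05

A, merged: 09:10–09:35, 09:55–11:00, 13:00–13:25, 14:40–17:05.
09:10–09:35: no B overlap → unchanged.
09:55–11:00 minus B → 09:55–10:25.
13:00–13:25: fully covered by B → removed.
14:40–17:05 minus B → 15:20–17:05.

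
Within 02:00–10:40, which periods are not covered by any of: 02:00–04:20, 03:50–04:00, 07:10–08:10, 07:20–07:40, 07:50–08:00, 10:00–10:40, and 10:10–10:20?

After merging, the occupied span is 02:00-04:20, 07:10-08:10, 10:00-10:40.
Complement within 02:00-10:40: 04:20-07:10, 08:10-10:00.

04:20-07:10, 08:10-10:00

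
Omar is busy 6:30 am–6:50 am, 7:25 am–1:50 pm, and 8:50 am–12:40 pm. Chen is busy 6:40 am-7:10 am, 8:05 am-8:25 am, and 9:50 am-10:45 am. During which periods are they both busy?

6:40 am–6:50 am, 8:05 am–8:25 am, 9:50 am–10:45 am

Merge the first list: 6:30 am–6:50 am, 7:25 am–1:50 pm.
6:30 am–6:50 am meets the second set on 6:40 am–6:50 am.
7:25 am–1:50 pm meets the second set on 8:05 am–8:25 am, 9:50 am–10:45 am.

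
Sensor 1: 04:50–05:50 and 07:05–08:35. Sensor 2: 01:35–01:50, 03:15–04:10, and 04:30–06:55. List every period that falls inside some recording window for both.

04:50-05:50 overlaps B on 04:50-05:50.
07:05-08:35 falls entirely outside B.

04:50-05:50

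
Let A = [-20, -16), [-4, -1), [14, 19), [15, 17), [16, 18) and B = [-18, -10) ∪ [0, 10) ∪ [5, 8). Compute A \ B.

[-20, -18) ∪ [-4, -1) ∪ [14, 19)

A, merged: [-20, -16), [-4, -1), [14, 19).
B, merged: [-18, -10), [0, 10).
[-20, -16) minus B → [-20, -18).
[-4, -1): no B overlap → unchanged.
[14, 19): no B overlap → unchanged.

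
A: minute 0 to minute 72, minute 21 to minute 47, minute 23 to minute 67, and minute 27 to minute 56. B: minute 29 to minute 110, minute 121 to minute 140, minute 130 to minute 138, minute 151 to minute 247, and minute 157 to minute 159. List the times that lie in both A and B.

minute 29 to minute 72

A, merged: minute 0 to minute 72.
B, merged: minute 29 to minute 110, minute 121 to minute 140, minute 151 to minute 247.
minute 0 to minute 72 overlaps B on minute 29 to minute 72.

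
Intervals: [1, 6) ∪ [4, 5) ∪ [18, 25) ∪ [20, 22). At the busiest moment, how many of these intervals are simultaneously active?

Walk the sorted start/end points keeping a running depth.
The depth first hits 2 at 4.

2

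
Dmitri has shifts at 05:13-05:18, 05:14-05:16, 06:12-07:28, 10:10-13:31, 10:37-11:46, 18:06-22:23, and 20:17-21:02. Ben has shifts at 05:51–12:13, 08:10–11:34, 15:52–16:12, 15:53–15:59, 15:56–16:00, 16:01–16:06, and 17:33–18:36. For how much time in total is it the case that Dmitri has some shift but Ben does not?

A, merged: 05:13–05:18, 06:12–07:28, 10:10–13:31, 18:06–22:23.
B, merged: 05:51–12:13, 15:52–16:12, 17:33–18:36.
A \ B = 05:13–05:18, 12:13–13:31, 18:36–22:23.
Total: 5 min + 1 h 18 min + 3 h 47 min = 5 h 10 min.

5 h 10 min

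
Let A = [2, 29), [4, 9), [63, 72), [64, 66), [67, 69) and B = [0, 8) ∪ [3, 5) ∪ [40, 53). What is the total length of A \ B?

30

A, merged: [2, 29), [63, 72).
B, merged: [0, 8), [40, 53).
A \ B = [8, 29), [63, 72).
Total: 21 + 9 = 30.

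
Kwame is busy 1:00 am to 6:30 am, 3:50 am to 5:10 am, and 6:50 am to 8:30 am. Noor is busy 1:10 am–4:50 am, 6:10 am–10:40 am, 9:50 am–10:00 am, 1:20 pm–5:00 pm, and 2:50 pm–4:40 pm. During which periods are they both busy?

A, merged: 1:00 am–6:30 am, 6:50 am–8:30 am.
B, merged: 1:10 am–4:50 am, 6:10 am–10:40 am, 1:20 pm–5:00 pm.
1:00 am–6:30 am meets the second set on 1:10 am–4:50 am, 6:10 am–6:30 am.
6:50 am–8:30 am meets the second set on 6:50 am–8:30 am.

1:10 am–4:50 am, 6:10 am–6:30 am, 6:50 am–8:30 am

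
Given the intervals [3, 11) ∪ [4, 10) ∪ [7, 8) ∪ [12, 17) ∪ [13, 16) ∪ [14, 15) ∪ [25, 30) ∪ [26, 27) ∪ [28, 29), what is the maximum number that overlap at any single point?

3

Sweep endpoints in order; track running count of active intervals.
Peak of 3 reached at 7.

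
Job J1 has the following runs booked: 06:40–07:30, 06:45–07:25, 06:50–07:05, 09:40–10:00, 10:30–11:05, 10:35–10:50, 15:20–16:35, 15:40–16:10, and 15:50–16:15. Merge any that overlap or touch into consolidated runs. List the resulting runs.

06:45–07:25 overlaps/touches 06:40–07:30 → extend to 06:40–07:30.
06:50–07:05 overlaps/touches 06:40–07:30 → extend to 06:40–07:30.
09:40–10:00 is disjoint → start new block.
10:30–11:05 is disjoint → start new block.
10:35–10:50 overlaps/touches 10:30–11:05 → extend to 10:30–11:05.
15:20–16:35 is disjoint → start new block.
15:40–16:10 overlaps/touches 15:20–16:35 → extend to 15:20–16:35.
15:50–16:15 overlaps/touches 15:20–16:35 → extend to 15:20–16:35.

06:40–07:30, 09:40–10:00, 10:30–11:05, 15:20–16:35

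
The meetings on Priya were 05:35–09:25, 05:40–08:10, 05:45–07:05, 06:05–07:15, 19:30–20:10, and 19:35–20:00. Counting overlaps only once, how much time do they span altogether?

Merged: 05:35–09:25, 19:30–20:10.
Lengths: 3 h 50 min + 40 min = 4 h 30 min.

4 h 30 min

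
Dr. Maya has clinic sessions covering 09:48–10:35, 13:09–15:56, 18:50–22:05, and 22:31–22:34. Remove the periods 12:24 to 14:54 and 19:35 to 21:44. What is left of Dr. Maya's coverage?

09:48–10:35, 14:54–15:56, 18:50–19:35, 21:44–22:05, 22:31–22:34

09:48–10:35: no B overlap → unchanged.
13:09–15:56 minus B → 14:54–15:56.
18:50–22:05 minus B → 18:50–19:35, 21:44–22:05.
22:31–22:34: no B overlap → unchanged.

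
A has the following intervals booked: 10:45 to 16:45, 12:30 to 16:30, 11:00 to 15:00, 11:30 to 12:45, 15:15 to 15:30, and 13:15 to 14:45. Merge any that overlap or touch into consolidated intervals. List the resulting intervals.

Sort by start: 10:45–16:45, 11:00–15:00, 11:30–12:45, 12:30–16:30, 13:15–14:45, 15:15–15:30.
11:00–15:00 overlaps/touches 10:45–16:45 → extend to 10:45–16:45.
11:30–12:45 overlaps/touches 10:45–16:45 → extend to 10:45–16:45.
12:30–16:30 overlaps/touches 10:45–16:45 → extend to 10:45–16:45.
13:15–14:45 overlaps/touches 10:45–16:45 → extend to 10:45–16:45.
15:15–15:30 overlaps/touches 10:45–16:45 → extend to 10:45–16:45.

10:45–16:45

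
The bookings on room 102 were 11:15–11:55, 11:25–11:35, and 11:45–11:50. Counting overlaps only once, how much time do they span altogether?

Merged: 11:15–11:55.
Length: 40 min.

40 min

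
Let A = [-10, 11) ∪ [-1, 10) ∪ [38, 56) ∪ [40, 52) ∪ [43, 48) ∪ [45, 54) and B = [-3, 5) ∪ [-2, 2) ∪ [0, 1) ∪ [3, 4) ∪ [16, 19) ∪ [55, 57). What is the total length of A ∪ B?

43

Merge the first list: [-10, 11), [38, 56).
Merge the second list: [-3, 5), [16, 19), [55, 57).
A ∪ B = [-10, 11), [16, 19), [38, 57).
Total: 21 + 3 + 19 = 43.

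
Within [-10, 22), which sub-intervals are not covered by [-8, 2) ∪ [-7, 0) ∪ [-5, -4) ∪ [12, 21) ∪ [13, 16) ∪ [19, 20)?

After merging, the occupied span is [-8, 2), [12, 21).
Uncovered inside [-10, 22): [-10, -8), [2, 12), [21, 22).

[-10, -8) ∪ [2, 12) ∪ [21, 22)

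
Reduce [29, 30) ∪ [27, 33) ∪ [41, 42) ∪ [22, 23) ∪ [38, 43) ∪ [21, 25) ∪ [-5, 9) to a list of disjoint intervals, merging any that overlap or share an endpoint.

Sort by start: [-5, 9), [21, 25), [22, 23), [27, 33), [29, 30), [38, 43), [41, 42).
[21, 25) is disjoint → start new block.
[22, 23) overlaps/touches [21, 25) → extend to [21, 25).
[27, 33) is disjoint → start new block.
[29, 30) overlaps/touches [27, 33) → extend to [27, 33).
[38, 43) is disjoint → start new block.
[41, 42) overlaps/touches [38, 43) → extend to [38, 43).

[-5, 9) ∪ [21, 25) ∪ [27, 33) ∪ [38, 43)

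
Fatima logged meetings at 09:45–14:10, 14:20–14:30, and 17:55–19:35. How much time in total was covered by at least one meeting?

6 h 15 min

Merged: 09:45-14:10, 14:20-14:30, 17:55-19:35.
Lengths: 4 h 25 min + 10 min + 1 h 40 min = 6 h 15 min.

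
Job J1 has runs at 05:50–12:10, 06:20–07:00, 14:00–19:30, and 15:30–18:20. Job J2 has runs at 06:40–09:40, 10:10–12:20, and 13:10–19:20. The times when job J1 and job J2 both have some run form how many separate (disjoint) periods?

3

A, merged: 05:50–12:10, 14:00–19:30.
A ∩ B = 06:40–09:40, 10:10–12:10, 14:00–19:20.
That is 3 disjoint pieces.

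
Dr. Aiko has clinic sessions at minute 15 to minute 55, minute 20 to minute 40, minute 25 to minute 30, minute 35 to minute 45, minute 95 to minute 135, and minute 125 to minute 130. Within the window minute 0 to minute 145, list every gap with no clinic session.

minute 0 to minute 15, minute 55 to minute 95, minute 135 to minute 145

After merging, the occupied span is minute 15 to minute 55, minute 95 to minute 135.
Complement within minute 0 to minute 145: minute 0 to minute 15, minute 55 to minute 95, minute 135 to minute 145.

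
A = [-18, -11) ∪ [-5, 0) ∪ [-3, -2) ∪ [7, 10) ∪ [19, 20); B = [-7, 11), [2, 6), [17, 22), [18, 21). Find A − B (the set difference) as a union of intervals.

A, merged: [-18, -11), [-5, 0), [7, 10), [19, 20).
B, merged: [-7, 11), [17, 22).
[-18, -11): no B overlap → unchanged.
[-5, 0): fully covered by B → removed.
[7, 10): fully covered by B → removed.
[19, 20): fully covered by B → removed.

[-18, -11)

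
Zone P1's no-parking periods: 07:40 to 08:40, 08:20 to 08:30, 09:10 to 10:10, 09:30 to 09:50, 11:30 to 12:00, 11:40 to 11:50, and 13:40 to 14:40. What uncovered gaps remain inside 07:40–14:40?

The merged coverage is 07:40–08:40, 09:10–10:10, 11:30–12:00, 13:40–14:40.
Gaps within 07:40–14:40: 08:40–09:10, 10:10–11:30, 12:00–13:40.

08:40–09:10, 10:10–11:30, 12:00–13:40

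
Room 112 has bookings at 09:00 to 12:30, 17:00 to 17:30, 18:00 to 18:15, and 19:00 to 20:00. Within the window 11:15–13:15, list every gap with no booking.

12:30–13:15

Covered (merged): 09:00–12:30, 17:00–17:30, 18:00–18:15, 19:00–20:00.
Complement within 11:15–13:15: 12:30–13:15.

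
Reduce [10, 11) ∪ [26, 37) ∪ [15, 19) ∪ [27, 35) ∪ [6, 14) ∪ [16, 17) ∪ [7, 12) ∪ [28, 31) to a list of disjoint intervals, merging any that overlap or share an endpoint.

Sort by start: [6, 14), [7, 12), [10, 11), [15, 19), [16, 17), [26, 37), [27, 35), [28, 31).
[7, 12) overlaps/touches [6, 14) → extend to [6, 14).
[10, 11) overlaps/touches [6, 14) → extend to [6, 14).
[15, 19) is disjoint → start new block.
[16, 17) overlaps/touches [15, 19) → extend to [15, 19).
[26, 37) is disjoint → start new block.
[27, 35) overlaps/touches [26, 37) → extend to [26, 37).
[28, 31) overlaps/touches [26, 37) → extend to [26, 37).

[6, 14) ∪ [15, 19) ∪ [26, 37)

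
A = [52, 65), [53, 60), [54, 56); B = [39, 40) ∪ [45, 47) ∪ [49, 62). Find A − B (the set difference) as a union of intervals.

First set merges to [52, 65).
[52, 65) with B removed leaves [62, 65).

[62, 65)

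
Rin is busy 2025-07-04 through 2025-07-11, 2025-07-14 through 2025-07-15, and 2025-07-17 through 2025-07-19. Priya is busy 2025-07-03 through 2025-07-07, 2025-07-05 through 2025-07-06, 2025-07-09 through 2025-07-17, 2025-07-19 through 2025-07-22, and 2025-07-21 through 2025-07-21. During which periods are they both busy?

2025-07-04 through 2025-07-07, 2025-07-09 through 2025-07-11, 2025-07-14 through 2025-07-15, 2025-07-17 through 2025-07-17, 2025-07-19 through 2025-07-19

Second set merges to 2025-07-03 through 2025-07-07, 2025-07-09 through 2025-07-17, 2025-07-19 through 2025-07-22.
2025-07-04 through 2025-07-11 overlaps B on 2025-07-04 through 2025-07-07, 2025-07-09 through 2025-07-11.
2025-07-14 through 2025-07-15 overlaps B on 2025-07-14 through 2025-07-15.
2025-07-17 through 2025-07-19 overlaps B on 2025-07-17 through 2025-07-17, 2025-07-19 through 2025-07-19.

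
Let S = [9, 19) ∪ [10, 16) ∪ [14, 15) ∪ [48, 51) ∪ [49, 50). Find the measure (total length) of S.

13

Merged: [9, 19), [48, 51).
Lengths: 10 + 3 = 13.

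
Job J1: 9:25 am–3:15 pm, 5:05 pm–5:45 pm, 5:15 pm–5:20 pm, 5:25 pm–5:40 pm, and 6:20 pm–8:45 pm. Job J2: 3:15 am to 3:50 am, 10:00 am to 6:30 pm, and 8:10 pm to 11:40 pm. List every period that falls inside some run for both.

10:00 am–3:15 pm, 5:05 pm–5:45 pm, 6:20 pm–6:30 pm, 8:10 pm–8:45 pm

A, merged: 9:25 am–3:15 pm, 5:05 pm–5:45 pm, 6:20 pm–8:45 pm.
9:25 am–3:15 pm ∩ B → 10:00 am–3:15 pm.
5:05 pm–5:45 pm ∩ B → 5:05 pm–5:45 pm.
6:20 pm–8:45 pm ∩ B → 6:20 pm–6:30 pm, 8:10 pm–8:45 pm.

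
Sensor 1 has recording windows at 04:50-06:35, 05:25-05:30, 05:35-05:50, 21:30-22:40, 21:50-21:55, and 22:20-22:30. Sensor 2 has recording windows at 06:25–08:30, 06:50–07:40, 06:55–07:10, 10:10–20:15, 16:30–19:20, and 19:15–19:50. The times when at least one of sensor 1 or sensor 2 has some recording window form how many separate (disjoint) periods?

3

A, merged: 04:50-06:35, 21:30-22:40.
B, merged: 06:25-08:30, 10:10-20:15.
A ∪ B = 04:50-08:30, 10:10-20:15, 21:30-22:40.
That is 3 disjoint pieces.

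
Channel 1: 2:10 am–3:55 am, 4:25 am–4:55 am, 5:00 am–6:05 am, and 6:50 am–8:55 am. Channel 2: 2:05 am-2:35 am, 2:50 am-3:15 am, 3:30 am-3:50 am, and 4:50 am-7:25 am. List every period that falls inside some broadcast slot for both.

2:10 am–3:55 am ∩ B → 2:10 am–2:35 am, 2:50 am–3:15 am, 3:30 am–3:50 am.
4:25 am–4:55 am ∩ B → 4:50 am–4:55 am.
5:00 am–6:05 am ∩ B → 5:00 am–6:05 am.
6:50 am–8:55 am ∩ B → 6:50 am–7:25 am.

2:10 am–2:35 am, 2:50 am–3:15 am, 3:30 am–3:50 am, 4:50 am–4:55 am, 5:00 am–6:05 am, 6:50 am–7:25 am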